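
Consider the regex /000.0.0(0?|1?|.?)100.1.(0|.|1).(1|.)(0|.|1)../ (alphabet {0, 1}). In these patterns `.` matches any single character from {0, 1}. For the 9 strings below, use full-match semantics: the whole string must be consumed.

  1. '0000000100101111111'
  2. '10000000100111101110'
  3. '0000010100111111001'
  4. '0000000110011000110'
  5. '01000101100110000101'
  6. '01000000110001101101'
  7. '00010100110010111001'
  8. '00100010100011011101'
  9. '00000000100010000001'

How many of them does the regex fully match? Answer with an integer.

1 → no match
2 → no match — must start with '000'
3 → match
4 → no match
5 → no match — must start with '000'
6 → no match — must start with '000'
7 → no match
8 → no match — must start with '000'
9 → match
Total matched: 2

2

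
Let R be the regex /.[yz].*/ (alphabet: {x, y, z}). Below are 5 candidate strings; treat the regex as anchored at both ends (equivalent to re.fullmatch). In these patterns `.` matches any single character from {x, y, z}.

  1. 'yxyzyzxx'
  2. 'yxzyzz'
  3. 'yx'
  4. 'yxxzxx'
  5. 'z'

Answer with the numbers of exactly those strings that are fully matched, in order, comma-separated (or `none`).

1 → no match
2 → no match
3 → no match
4 → no match
5 → no match

none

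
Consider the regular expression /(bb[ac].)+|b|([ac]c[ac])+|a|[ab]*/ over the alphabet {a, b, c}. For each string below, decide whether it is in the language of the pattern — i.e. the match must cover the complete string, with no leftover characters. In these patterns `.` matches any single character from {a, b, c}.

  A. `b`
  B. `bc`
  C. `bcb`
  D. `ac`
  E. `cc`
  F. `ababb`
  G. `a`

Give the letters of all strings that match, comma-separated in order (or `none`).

A → match
B → no match
C → no match
D → no match
E → no match
F → match
G → match

A, F, G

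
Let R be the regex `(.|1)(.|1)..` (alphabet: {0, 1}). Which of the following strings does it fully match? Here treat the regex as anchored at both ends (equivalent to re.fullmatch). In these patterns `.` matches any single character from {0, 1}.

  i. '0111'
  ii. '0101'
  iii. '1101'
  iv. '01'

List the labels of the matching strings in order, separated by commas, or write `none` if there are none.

i → match
ii → match
iii → match
iv → no match

i, ii, iii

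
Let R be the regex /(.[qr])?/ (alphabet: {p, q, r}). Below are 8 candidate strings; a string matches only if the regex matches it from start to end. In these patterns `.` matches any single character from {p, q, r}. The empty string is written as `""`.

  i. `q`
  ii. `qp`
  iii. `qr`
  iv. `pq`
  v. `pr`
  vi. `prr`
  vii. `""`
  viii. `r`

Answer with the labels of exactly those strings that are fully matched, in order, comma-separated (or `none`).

i → no match
ii → no match
iii → match
iv → match
v → match
vi → no match
vii → match
viii → no match

iii, iv, v, vii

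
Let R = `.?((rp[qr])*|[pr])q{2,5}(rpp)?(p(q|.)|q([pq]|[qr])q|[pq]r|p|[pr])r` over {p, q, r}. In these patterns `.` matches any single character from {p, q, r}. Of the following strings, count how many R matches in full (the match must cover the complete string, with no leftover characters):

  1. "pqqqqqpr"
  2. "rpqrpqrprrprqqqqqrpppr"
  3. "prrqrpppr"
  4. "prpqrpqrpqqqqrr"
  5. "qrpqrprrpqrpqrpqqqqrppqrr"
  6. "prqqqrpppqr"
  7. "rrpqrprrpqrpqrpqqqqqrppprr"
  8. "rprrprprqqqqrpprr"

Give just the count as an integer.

6

1 → match
2 → match
3 → no match
4 → match
5 → match
6 → match
7 → match
8 → no match
Total matched: 6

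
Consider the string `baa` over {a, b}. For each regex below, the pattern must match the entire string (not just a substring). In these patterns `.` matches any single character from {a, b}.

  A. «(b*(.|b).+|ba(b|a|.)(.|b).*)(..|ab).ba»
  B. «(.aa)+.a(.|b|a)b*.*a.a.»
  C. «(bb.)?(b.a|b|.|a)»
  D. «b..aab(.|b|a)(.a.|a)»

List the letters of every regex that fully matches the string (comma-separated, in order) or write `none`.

C

A → no match — must end with `ba`
B → no match
C → match
D → no match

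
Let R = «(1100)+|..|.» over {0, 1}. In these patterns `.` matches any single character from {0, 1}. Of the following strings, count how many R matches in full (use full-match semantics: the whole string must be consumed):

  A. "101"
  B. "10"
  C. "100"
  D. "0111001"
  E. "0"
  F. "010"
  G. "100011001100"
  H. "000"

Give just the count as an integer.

A → no match
B → match
C → no match
D → no match
E → match
F → no match
G → no match
H → no match
Total matched: 2

2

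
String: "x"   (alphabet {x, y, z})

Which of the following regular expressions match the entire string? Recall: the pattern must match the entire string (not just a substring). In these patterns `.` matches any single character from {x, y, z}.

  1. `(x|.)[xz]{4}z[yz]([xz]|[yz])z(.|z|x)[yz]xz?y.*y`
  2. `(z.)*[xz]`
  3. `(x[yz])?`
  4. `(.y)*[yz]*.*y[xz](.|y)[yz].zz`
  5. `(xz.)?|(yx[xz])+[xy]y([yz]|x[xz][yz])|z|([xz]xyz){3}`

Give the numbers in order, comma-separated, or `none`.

2

1 → no match — must end with "y"
2 → match
3 → no match
4 → no match — must end with "zz"
5 → no match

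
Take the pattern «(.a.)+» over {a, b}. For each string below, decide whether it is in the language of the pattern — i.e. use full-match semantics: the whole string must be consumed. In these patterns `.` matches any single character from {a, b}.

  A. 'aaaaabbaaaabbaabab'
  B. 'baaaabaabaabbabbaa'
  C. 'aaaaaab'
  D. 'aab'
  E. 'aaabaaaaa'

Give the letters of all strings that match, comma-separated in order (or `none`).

A → match
B → match
C → no match
D → match
E → match

A, B, D, E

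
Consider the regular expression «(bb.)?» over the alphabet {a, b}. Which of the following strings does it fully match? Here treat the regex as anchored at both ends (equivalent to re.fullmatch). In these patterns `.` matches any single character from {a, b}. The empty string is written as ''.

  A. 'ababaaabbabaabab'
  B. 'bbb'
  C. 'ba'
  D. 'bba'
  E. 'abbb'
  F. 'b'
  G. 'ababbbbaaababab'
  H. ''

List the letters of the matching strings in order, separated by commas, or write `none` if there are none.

B, D, H

A → no match
B → match
C → no match
D → match
E → no match
F → no match
G → no match
H → match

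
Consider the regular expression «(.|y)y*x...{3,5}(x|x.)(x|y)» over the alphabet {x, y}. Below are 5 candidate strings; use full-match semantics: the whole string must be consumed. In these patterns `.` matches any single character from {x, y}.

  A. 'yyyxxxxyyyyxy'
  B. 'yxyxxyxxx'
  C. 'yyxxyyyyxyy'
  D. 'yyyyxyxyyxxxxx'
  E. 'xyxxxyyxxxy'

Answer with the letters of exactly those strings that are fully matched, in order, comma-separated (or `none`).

A, B, C, D, E

A → match
B → match
C → match
D → match
E → match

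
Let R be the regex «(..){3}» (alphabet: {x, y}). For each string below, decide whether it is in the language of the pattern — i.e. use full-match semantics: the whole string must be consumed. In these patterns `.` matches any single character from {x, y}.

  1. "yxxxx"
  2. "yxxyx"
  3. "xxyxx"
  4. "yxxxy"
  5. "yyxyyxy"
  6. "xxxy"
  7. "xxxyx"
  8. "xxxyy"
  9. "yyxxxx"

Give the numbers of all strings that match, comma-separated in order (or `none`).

1. "yxxxx" → no match
2. "yxxyx" → no match
3. "xxyxx" → no match
4. "yxxxy" → no match
5. "yyxyyxy" → no match
6. "xxxy" → no match
7. "xxxyx" → no match
8. "xxxyy" → no match
9. "yyxxxx" → match

9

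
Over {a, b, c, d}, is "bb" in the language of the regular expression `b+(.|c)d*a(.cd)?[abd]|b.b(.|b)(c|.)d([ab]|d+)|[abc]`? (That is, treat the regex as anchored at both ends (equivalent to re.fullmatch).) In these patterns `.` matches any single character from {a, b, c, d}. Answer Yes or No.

No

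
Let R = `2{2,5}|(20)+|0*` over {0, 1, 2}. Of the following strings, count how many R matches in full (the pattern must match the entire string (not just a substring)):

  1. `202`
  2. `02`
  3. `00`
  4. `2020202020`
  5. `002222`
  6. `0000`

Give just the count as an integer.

1 → no match
2 → no match
3 → match
4 → match
5 → no match
6 → match
Total matched: 3

3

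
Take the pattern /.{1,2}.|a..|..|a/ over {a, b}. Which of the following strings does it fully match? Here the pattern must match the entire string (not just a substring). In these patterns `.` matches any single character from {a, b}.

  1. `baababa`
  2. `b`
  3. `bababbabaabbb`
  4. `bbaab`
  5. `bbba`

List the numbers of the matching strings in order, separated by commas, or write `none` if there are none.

1. `baababa` → no match
2. `b` → no match
3 → no match
4. `bbaab` → no match
5. `bbba` → no match

none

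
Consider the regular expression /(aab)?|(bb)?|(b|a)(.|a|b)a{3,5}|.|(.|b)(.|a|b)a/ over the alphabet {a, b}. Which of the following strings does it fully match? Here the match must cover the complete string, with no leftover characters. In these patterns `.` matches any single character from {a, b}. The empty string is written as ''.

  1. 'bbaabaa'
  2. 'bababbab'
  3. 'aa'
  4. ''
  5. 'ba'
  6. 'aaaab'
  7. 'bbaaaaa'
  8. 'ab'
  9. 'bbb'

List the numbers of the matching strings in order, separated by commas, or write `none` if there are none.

4, 7

1 → no match
2 → no match
3 → no match
4 → match
5 → no match
6 → no match
7 → match
8 → no match
9 → no match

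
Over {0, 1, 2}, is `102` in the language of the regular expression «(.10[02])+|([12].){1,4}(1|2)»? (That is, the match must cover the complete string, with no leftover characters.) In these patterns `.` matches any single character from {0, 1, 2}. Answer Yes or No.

Yes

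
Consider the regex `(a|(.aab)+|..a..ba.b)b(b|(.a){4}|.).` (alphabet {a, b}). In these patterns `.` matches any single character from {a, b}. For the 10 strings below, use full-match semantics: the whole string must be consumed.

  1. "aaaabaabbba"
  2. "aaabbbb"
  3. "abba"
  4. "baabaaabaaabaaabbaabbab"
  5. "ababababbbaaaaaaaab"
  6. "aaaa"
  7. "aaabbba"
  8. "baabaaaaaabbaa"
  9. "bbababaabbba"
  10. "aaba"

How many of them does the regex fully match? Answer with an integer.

1 → no match
2 → match
3 → match
4 → match
5 → match
6 → no match
7 → match
8 → no match
9 → match
10 → no match
Total matched: 6

6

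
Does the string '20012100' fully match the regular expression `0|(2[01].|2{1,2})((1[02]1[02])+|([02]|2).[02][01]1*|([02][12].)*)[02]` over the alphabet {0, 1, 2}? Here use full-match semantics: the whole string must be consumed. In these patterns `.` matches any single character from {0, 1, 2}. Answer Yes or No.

Yes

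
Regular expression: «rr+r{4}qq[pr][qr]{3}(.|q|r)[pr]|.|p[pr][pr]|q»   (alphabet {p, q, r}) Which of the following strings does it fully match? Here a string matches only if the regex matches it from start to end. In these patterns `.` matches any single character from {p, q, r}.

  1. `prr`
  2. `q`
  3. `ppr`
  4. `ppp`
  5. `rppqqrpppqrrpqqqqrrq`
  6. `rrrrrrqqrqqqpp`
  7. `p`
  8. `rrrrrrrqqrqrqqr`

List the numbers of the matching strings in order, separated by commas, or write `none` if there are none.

1. `prr` → match
2. `q` → match
3. `ppr` → match
4. `ppp` → match
5 → no match
6 → match
7. `p` → match
8 → match

1, 2, 3, 4, 6, 7, 8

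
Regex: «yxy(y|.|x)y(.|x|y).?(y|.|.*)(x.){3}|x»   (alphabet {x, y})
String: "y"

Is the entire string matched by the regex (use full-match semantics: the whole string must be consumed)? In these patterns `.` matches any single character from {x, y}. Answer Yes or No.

No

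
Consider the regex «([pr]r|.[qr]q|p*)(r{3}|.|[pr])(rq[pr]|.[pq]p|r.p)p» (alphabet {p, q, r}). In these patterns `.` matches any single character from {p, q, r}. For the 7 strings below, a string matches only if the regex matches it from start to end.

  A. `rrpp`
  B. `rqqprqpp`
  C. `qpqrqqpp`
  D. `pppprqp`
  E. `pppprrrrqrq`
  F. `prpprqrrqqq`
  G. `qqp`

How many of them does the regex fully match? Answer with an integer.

A → no match
B → match
C → no match
D → no match
E → no match — must end with `p`
F → no match — must end with `p`
G → no match
Total matched: 1

1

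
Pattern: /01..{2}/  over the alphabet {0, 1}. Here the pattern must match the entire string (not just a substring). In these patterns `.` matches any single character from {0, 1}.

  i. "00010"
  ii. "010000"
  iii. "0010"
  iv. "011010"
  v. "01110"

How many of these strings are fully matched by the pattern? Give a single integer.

i → no match — must start with "01"
ii → no match
iii → no match — must start with "01"
iv → no match
v → match
Total matched: 1

1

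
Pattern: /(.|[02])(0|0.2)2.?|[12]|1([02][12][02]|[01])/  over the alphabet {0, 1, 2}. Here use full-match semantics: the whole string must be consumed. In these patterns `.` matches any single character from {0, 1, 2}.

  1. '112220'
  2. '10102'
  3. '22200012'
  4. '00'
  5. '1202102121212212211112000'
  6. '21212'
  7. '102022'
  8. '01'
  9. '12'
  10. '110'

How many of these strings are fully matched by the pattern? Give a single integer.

1 → no match
2 → no match
3 → no match
4 → no match
5 → no match
6 → no match
7 → no match
8 → no match
9 → no match
10 → no match
Total matched: 0

0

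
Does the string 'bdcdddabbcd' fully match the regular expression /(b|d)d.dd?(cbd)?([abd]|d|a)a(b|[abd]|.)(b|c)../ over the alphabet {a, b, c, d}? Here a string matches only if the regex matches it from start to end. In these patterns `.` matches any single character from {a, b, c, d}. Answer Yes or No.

Yes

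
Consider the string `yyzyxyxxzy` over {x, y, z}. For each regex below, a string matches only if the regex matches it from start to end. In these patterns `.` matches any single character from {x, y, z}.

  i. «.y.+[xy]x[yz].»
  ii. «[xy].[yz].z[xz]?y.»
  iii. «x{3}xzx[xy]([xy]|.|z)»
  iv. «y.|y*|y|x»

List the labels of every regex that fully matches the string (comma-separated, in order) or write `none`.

i → match
ii → no match
iii → no match — must start with `x`
iv → no match

i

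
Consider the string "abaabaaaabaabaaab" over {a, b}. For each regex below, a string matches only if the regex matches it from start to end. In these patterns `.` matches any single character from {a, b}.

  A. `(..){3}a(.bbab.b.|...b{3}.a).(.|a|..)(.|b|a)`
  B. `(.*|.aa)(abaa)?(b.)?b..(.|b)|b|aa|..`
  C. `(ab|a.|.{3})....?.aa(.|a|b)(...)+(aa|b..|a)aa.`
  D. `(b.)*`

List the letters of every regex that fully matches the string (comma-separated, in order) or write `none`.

A → no match
B → no match
C → match
D → no match

C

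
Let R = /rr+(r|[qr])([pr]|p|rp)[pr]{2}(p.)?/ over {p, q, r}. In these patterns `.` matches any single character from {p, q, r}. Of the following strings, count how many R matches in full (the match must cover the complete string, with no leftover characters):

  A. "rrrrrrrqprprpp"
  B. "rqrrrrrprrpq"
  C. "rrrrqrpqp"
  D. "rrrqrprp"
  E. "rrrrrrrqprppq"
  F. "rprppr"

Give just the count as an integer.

A → no match
B. "rqrrrrrprrpq" → no match — must start with "rr"
C. "rrrrqrpqp" → no match
D. "rrrqrprp" → match
E → match
F. "rprppr" → no match — must start with "rr"
Total matched: 2

2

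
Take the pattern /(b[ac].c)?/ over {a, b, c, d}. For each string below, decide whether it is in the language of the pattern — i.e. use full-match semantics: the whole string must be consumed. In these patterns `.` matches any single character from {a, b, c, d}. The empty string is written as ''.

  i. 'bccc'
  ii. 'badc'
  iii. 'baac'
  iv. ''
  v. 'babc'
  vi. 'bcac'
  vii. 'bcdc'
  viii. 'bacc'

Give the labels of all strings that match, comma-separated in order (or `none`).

i, ii, iii, iv, v, vi, vii, viii

i. 'bccc' → match
ii. 'badc' → match
iii. 'baac' → match
iv. '' → match
v. 'babc' → match
vi. 'bcac' → match
vii. 'bcdc' → match
viii. 'bacc' → match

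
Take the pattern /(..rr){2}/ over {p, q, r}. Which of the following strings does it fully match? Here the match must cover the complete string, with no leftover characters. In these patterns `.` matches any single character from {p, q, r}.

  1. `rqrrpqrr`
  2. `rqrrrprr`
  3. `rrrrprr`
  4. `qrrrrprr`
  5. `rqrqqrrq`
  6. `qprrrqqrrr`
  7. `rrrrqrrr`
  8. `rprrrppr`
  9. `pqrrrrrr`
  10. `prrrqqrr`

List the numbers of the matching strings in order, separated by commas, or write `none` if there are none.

1 → match
2 → match
3 → no match
4 → match
5 → no match — must end with `rr`
6 → no match
7 → match
8 → no match — must end with `rr`
9 → match
10 → match

1, 2, 4, 7, 9, 10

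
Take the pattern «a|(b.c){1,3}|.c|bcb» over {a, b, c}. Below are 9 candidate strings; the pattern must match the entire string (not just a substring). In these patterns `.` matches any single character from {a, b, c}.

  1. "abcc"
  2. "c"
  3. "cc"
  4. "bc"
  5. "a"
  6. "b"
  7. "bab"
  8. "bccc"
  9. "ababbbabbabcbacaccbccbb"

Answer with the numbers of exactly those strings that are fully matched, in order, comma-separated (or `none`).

1 → no match
2 → no match
3 → match
4 → match
5 → match
6 → no match
7 → no match
8 → no match
9 → no match

3, 4, 5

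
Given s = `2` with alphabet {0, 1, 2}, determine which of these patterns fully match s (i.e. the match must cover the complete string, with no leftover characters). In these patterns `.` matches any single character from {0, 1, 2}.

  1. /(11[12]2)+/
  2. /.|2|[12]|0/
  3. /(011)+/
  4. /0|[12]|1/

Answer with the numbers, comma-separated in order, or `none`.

2, 4

1 → no match — must start with `11`
2 → match
3 → no match — must start with `011`
4 → match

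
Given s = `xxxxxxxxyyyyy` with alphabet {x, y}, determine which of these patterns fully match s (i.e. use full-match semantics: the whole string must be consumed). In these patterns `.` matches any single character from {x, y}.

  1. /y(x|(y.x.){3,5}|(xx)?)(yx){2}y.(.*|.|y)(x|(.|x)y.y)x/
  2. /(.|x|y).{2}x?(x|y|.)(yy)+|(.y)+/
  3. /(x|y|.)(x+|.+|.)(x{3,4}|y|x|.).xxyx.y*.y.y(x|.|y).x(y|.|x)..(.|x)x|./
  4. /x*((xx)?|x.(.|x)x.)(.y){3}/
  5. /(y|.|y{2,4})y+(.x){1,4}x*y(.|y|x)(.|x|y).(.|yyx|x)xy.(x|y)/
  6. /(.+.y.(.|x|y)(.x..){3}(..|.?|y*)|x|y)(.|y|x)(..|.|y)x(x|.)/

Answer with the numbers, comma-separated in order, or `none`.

1 → no match — must start with `y`
2 → no match
3 → no match
4 → match
5 → no match
6 → no match

4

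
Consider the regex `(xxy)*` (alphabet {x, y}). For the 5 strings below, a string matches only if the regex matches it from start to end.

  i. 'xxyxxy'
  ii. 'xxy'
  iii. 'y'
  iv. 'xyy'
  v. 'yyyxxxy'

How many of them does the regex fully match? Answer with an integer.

i → match
ii → match
iii → no match
iv → no match
v → no match
Total matched: 2

2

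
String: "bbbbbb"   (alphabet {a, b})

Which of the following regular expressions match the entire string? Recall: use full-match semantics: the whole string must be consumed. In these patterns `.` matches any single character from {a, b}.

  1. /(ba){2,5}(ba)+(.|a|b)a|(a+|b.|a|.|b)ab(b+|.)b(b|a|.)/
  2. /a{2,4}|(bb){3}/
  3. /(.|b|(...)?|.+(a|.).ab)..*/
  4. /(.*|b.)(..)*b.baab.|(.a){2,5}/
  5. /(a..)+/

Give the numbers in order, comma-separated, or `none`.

2, 3

1 → no match
2 → match
3 → match
4 → no match
5 → no match — must start with "a"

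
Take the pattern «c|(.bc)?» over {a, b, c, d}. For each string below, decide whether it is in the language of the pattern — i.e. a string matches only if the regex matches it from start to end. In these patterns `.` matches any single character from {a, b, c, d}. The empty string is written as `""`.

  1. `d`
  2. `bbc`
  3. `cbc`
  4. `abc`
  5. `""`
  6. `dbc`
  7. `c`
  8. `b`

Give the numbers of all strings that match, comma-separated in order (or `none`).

1 → no match
2 → match
3 → match
4 → match
5 → match
6 → match
7 → match
8 → no match

2, 3, 4, 5, 6, 7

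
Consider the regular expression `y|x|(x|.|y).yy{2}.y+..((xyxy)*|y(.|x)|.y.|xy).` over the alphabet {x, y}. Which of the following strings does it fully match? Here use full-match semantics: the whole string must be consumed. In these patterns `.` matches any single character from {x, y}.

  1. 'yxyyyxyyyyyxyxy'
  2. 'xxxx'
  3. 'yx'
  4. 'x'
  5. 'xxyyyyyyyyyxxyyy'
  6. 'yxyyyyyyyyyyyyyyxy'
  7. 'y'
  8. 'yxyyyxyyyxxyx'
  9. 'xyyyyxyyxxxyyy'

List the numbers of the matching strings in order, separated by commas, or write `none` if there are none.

1, 4, 5, 6, 7, 8, 9

1 → match
2 → no match
3 → no match
4 → match
5 → match
6 → match
7 → match
8 → match
9 → match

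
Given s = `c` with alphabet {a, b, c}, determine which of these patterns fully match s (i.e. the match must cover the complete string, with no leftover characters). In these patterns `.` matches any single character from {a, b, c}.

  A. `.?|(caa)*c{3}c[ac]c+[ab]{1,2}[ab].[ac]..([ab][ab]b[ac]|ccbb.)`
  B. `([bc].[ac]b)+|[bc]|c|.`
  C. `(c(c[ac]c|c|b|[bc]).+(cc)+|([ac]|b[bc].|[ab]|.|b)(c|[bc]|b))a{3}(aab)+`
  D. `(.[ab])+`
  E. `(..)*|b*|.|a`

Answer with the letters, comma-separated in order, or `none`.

A → match
B → match
C → no match — must end with `aab`
D → no match
E → match

A, B, E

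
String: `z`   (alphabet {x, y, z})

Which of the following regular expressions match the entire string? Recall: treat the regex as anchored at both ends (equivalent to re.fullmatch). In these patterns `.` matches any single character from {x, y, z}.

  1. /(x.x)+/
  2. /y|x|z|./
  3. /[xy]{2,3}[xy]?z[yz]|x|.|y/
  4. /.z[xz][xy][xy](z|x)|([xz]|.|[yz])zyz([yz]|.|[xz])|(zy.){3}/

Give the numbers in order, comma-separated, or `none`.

2, 3

1 → no match — must start with `x`
2 → match
3 → match
4 → no match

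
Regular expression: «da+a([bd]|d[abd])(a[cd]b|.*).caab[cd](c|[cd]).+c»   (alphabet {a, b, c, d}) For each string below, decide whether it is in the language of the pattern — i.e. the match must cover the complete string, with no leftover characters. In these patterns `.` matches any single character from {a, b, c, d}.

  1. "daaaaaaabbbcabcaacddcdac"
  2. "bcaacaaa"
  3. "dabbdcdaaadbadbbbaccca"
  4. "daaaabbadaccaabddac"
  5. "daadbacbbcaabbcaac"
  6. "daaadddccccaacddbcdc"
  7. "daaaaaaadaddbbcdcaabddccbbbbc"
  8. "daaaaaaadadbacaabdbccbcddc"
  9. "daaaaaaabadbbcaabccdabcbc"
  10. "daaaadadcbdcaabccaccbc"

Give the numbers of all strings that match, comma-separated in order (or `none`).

1 → no match
2 → no match — must start with "da"
3 → no match — must end with "c"
4 → match
5 → no match
6 → no match
7 → match
8 → no match
9 → match
10 → match

4, 7, 9, 10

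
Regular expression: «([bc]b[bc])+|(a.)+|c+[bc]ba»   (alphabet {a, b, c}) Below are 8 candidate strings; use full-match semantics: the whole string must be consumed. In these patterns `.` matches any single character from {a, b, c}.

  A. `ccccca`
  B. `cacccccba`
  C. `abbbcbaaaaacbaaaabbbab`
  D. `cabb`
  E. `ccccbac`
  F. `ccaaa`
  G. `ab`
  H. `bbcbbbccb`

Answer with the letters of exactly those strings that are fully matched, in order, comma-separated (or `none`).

A → no match
B → no match
C → no match
D → no match
E → no match
F → no match
G → match
H → no match

G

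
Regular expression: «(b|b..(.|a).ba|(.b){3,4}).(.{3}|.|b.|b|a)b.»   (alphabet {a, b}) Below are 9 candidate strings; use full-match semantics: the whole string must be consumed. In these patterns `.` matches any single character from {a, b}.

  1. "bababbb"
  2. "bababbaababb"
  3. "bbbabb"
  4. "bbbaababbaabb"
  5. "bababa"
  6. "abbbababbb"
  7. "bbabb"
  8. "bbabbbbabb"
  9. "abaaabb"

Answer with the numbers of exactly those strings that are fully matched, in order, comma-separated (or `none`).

1 → match
2 → match
3 → match
4 → match
5 → match
6 → match
7 → match
8 → match
9 → no match

1, 2, 3, 4, 5, 6, 7, 8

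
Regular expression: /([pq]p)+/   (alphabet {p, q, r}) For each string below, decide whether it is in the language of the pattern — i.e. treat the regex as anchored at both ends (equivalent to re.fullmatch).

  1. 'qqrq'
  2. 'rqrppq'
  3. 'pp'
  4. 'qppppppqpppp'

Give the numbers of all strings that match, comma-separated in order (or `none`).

1 → no match — must end with 'p'
2 → no match — must end with 'p'
3 → match
4 → no match

3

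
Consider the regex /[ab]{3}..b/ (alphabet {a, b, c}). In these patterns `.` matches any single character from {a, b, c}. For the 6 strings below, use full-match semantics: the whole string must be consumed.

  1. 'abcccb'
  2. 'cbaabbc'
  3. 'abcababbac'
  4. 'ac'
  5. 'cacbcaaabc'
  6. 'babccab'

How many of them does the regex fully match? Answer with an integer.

0

1 → no match
2 → no match — must end with 'b'
3 → no match — must end with 'b'
4 → no match — must end with 'b'
5 → no match — must end with 'b'
6 → no match
Total matched: 0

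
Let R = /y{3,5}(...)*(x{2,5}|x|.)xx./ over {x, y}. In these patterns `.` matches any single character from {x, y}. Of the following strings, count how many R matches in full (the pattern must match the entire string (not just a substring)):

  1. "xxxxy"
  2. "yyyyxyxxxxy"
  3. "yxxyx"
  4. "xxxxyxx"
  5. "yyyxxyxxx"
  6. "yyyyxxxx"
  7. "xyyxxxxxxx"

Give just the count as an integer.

2

1 → no match — must start with "y"
2 → match
3 → no match
4 → no match — must start with "y"
5 → no match
6 → match
7 → no match — must start with "y"
Total matched: 2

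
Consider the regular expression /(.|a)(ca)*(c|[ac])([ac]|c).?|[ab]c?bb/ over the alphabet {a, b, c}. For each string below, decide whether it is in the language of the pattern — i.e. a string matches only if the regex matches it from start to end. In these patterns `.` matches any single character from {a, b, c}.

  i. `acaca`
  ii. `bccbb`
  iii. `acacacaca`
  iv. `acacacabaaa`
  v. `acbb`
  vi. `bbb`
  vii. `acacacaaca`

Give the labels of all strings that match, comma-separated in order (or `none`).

i → match
ii → no match
iii → match
iv → no match
v → match
vi → match
vii → match

i, iii, v, vi, vii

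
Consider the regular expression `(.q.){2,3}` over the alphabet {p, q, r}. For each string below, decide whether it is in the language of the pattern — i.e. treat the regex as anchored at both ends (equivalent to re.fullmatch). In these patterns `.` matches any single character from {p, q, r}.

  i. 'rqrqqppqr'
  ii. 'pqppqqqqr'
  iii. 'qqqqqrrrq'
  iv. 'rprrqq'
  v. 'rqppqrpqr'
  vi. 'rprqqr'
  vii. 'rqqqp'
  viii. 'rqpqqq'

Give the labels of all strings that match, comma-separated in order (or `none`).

i, ii, v, viii

i. 'rqrqqppqr' → match
ii. 'pqppqqqqr' → match
iii. 'qqqqqrrrq' → no match
iv. 'rprrqq' → no match
v. 'rqppqrpqr' → match
vi. 'rprqqr' → no match
vii. 'rqqqp' → no match
viii. 'rqpqqq' → match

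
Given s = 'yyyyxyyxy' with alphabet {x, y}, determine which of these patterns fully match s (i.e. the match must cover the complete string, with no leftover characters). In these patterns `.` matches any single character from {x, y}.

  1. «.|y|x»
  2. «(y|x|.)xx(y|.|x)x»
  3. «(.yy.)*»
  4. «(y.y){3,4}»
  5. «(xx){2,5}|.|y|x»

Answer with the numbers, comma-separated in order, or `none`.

4

1 → no match
2 → no match — must end with 'x'
3 → no match
4 → match
5 → no match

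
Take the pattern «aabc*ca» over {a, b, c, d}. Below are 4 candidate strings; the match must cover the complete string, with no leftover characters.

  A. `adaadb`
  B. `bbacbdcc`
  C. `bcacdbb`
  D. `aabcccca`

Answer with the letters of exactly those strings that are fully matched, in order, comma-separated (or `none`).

A → no match — must start with `aab`
B → no match — must start with `aab`
C → no match — must start with `aab`
D → match

D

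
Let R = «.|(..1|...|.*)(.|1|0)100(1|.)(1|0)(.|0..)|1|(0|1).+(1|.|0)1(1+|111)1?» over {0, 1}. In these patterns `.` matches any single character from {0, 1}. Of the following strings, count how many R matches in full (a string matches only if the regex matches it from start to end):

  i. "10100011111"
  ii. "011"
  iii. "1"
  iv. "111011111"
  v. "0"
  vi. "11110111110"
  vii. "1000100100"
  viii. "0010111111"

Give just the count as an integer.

i → match
ii → no match
iii → match
iv → match
v → match
vi → no match
vii → match
viii → match
Total matched: 6

6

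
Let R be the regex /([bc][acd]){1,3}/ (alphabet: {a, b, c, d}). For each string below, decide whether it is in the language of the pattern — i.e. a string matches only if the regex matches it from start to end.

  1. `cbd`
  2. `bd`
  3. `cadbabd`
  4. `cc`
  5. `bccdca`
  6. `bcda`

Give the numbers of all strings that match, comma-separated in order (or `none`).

1. `cbd` → no match
2. `bd` → match
3. `cadbabd` → no match
4. `cc` → match
5. `bccdca` → match
6. `bcda` → no match

2, 4, 5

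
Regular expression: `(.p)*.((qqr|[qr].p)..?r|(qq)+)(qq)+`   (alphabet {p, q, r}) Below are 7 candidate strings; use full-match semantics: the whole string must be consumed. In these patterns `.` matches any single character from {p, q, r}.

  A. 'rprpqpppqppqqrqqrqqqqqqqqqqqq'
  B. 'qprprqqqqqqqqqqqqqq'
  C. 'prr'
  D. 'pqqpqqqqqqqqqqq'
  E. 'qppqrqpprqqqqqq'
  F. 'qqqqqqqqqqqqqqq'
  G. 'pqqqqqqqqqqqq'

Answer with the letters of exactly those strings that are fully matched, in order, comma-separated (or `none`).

A, B, F, G

A → match
B → match
C. 'prr' → no match — must end with 'qq'
D → no match
E → no match
F → match
G → match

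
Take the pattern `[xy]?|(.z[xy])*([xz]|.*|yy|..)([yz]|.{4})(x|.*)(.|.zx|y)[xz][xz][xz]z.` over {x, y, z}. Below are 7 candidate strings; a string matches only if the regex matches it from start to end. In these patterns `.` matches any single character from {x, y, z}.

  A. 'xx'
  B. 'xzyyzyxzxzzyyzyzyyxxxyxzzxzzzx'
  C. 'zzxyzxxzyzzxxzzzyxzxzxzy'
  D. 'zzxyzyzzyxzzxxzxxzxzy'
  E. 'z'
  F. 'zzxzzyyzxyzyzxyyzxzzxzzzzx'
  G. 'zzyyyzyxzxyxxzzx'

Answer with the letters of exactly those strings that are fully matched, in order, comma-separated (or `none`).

B, C, D, F, G

A. 'xx' → no match
B → match
C → match
D → match
E. 'z' → no match
F → match
G → match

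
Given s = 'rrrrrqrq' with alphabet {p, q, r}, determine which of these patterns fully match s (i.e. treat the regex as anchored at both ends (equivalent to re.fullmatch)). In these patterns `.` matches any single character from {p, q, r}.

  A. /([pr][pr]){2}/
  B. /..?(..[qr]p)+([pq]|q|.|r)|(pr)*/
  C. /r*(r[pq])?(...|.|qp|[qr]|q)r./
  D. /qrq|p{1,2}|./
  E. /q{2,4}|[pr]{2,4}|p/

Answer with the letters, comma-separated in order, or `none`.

A → no match
B → no match
C → match
D → no match
E → no match

C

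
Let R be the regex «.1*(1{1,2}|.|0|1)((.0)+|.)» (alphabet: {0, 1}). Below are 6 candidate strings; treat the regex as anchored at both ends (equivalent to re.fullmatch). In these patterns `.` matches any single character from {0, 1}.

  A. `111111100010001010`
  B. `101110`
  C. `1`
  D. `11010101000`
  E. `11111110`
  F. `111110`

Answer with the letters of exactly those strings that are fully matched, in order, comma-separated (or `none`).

A → match
B. `101110` → no match
C. `1` → no match
D. `11010101000` → match
E. `11111110` → match
F. `111110` → match

A, D, E, F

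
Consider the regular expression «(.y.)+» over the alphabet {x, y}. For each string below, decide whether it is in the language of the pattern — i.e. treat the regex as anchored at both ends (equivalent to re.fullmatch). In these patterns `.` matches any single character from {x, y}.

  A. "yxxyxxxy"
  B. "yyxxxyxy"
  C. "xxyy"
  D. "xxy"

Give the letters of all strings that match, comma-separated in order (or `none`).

none

A. "yxxyxxxy" → no match
B. "yyxxxyxy" → no match
C. "xxyy" → no match
D. "xxy" → no match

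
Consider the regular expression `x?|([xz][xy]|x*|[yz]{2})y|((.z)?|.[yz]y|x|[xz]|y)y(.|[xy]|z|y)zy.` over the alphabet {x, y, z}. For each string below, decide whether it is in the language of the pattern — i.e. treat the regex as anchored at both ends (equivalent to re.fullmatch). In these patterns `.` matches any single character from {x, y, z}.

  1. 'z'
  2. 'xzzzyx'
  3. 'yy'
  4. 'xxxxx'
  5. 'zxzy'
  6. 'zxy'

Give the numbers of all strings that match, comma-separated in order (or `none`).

1 → no match
2 → no match
3 → no match
4 → no match
5 → no match
6 → match

6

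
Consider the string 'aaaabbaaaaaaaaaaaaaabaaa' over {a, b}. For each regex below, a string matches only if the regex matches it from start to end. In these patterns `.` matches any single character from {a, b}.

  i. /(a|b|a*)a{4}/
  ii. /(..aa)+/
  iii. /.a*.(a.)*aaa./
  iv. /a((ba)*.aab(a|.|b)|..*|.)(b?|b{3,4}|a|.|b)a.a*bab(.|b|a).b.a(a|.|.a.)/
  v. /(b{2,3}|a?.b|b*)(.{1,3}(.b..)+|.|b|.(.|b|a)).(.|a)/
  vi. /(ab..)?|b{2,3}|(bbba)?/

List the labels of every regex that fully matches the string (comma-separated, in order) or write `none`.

i → no match
ii → match
iii → no match
iv → no match
v → no match
vi → no match

ii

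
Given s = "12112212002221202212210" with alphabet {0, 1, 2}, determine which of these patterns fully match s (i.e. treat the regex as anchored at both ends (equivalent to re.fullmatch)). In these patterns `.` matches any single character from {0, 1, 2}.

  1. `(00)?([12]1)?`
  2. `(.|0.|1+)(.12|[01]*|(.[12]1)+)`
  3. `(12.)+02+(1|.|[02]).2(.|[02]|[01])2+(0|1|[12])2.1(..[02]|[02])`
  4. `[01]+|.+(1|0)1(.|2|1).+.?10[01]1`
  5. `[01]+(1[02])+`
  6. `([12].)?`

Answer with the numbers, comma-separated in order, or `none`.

1 → no match
2 → no match
3 → match
4 → no match
5 → no match
6 → no match

3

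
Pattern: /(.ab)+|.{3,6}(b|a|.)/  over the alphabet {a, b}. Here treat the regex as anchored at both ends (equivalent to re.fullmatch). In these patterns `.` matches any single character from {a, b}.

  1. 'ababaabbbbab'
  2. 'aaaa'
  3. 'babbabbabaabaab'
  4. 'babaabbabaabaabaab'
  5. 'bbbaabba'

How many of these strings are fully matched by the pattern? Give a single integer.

3

1 → no match
2 → match
3 → match
4 → match
5 → no match
Total matched: 3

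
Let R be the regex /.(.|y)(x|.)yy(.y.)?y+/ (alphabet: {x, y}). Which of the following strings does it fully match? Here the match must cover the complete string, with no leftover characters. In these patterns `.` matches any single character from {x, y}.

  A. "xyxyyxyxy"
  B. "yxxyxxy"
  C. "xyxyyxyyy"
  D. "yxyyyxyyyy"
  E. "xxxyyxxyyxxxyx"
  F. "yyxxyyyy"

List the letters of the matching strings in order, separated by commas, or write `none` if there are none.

A → match
B → no match
C → match
D → match
E → no match — must end with "y"
F → no match

A, C, D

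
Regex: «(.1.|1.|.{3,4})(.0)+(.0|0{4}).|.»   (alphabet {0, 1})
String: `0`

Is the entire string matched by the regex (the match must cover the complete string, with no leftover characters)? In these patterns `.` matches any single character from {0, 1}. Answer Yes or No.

Yes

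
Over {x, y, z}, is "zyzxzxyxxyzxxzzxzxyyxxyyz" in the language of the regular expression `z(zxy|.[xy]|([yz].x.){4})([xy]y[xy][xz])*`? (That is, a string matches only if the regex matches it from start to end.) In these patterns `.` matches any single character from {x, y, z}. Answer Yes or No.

No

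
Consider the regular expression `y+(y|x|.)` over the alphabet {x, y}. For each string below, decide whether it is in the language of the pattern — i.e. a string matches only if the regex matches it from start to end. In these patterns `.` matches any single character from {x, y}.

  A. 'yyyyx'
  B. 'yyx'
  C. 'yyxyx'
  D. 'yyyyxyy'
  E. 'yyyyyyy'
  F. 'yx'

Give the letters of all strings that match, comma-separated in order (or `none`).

A, B, E, F

A. 'yyyyx' → match
B. 'yyx' → match
C. 'yyxyx' → no match
D. 'yyyyxyy' → no match
E. 'yyyyyyy' → match
F. 'yx' → match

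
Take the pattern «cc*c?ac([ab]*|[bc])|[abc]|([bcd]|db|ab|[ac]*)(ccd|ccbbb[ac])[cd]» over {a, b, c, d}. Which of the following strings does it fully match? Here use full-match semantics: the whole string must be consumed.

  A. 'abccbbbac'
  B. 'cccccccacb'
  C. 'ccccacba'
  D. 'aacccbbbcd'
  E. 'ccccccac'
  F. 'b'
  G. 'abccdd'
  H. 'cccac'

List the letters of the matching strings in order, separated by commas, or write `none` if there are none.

A, B, C, D, E, F, G, H

A → match
B → match
C → match
D → match
E → match
F → match
G → match
H → match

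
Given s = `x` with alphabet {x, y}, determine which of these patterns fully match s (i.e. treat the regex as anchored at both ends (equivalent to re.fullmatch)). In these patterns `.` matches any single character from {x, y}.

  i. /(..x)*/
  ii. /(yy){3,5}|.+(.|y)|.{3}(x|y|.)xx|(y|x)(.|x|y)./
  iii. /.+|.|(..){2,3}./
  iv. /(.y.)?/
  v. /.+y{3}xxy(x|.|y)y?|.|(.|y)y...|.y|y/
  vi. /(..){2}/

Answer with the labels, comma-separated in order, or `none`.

i → no match
ii → no match
iii → match
iv → no match
v → match
vi → no match

iii, v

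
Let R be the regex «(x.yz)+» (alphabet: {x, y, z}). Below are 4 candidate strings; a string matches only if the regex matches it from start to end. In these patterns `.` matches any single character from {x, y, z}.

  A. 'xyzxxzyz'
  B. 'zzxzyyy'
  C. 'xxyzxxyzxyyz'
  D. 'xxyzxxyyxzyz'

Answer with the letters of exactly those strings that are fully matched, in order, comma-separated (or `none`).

A → no match
B → no match — must start with 'x'
C → match
D → no match

C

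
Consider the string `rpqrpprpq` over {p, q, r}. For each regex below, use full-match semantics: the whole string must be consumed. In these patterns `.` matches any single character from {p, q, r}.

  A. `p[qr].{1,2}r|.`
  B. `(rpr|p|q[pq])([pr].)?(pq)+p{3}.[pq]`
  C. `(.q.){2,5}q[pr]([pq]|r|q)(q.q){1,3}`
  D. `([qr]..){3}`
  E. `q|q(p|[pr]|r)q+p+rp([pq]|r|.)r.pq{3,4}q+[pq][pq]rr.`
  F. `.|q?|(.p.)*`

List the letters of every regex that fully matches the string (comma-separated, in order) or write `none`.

D, F

A → no match
B → no match
C → no match
D → match
E → no match — must start with `q`
F → match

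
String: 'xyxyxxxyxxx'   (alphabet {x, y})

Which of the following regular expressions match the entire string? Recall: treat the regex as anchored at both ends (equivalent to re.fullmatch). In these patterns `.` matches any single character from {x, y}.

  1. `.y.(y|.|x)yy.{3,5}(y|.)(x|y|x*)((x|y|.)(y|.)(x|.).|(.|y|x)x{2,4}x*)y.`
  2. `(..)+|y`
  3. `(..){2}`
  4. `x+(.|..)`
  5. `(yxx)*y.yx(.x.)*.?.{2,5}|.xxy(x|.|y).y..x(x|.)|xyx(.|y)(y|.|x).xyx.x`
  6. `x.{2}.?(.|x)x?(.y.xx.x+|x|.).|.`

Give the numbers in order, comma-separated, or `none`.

1 → no match
2 → no match
3 → no match
4 → no match
5 → match
6 → no match

5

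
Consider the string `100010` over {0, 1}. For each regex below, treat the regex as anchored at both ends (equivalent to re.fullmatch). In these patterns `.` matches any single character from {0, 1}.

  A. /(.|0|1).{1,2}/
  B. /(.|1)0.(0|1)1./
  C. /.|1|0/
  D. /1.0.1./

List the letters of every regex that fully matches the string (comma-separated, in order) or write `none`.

B, D

A → no match
B → match
C → no match
D → match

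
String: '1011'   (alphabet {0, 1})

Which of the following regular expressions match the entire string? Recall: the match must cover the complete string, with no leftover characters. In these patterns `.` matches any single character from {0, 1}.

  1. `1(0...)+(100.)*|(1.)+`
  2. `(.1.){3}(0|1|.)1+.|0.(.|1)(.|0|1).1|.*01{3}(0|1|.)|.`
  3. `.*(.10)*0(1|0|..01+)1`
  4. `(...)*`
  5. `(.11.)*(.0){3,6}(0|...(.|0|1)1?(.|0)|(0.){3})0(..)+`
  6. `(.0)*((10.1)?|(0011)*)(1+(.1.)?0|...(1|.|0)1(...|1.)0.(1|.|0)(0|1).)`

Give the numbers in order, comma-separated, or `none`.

1, 3

1 → match
2 → no match
3 → match
4 → no match
5 → no match
6 → no match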